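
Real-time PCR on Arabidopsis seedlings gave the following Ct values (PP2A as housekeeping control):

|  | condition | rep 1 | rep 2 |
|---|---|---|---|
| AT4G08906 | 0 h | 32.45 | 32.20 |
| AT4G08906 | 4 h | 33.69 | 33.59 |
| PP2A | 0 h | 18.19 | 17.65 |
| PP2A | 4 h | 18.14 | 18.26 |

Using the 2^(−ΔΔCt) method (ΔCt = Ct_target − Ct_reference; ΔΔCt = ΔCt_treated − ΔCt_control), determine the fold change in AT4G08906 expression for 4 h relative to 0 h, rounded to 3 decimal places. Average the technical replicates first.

Mean Ct: AT4G08906 0 h 32.325; AT4G08906 4 h 33.640; PP2A 0 h 17.920; PP2A 4 h 18.200
ΔCt(0 h) = 32.325 − 17.920 = 14.405
ΔCt(4 h) = 33.640 − 18.200 = 15.440
ΔΔCt = 15.440 − 14.405 = 1.035
Fold change = 2^(−1.035) = 0.4880

0.488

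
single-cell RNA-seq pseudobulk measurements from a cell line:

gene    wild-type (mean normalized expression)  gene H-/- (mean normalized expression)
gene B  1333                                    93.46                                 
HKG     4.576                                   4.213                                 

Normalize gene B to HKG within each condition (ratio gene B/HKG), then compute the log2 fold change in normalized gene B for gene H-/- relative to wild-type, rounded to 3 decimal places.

-3.715

gene B/HKG (wild-type) = 1333 / 4.576 = 291.3
gene B/HKG (gene H-/-) = 93.46 / 4.213 = 22.184
Fold change = 22.184 / 291.3 = 0.0762
log2(0.0762) = -3.7149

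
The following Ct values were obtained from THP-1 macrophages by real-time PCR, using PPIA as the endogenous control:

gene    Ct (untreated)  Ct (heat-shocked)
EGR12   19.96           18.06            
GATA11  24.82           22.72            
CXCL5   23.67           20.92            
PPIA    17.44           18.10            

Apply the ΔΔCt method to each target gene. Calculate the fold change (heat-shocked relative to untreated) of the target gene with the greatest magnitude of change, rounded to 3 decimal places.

EGR12: ΔΔCt = (18.06−18.10) − (19.96−17.44) = -0.04 − 2.52 = -2.56; fold change = 2^2.56 = 5.897
GATA11: ΔΔCt = (22.72−18.10) − (24.82−17.44) = 4.62 − 7.38 = -2.76; fold change = 2^2.76 = 6.774
CXCL5: ΔΔCt = (20.92−18.10) − (23.67−17.44) = 2.82 − 6.23 = -3.41; fold change = 2^3.41 = 10.629
CXCL5 has the largest |ΔΔCt| = 3.41.

10.629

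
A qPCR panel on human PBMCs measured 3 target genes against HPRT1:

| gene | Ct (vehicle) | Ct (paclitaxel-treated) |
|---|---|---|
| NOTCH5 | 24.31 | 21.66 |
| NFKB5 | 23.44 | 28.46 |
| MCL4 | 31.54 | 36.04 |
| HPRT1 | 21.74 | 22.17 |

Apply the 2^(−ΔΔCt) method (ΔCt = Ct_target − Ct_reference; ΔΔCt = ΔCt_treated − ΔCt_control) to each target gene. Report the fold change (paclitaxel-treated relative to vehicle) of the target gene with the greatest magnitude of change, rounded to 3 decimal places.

0.042

NOTCH5: ΔΔCt = (21.66−22.17) − (24.31−21.74) = -0.51 − 2.57 = -3.08; fold change = 2^3.08 = 8.456
NFKB5: ΔΔCt = (28.46−22.17) − (23.44−21.74) = 6.29 − 1.70 = 4.59; fold change = 2^-4.59 = 0.042
MCL4: ΔΔCt = (36.04−22.17) − (31.54−21.74) = 13.87 − 9.80 = 4.07; fold change = 2^-4.07 = 0.060
NFKB5 has the largest |ΔΔCt| = 4.59.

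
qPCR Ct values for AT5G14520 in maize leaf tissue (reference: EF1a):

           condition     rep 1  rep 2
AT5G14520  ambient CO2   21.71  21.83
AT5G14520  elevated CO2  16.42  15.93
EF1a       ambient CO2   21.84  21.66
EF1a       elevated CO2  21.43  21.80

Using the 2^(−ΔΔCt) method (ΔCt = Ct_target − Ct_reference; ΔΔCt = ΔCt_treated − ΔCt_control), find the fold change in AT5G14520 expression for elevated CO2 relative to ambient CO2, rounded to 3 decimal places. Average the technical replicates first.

Mean Ct: AT5G14520 ambient CO2 21.770; AT5G14520 elevated CO2 16.175; EF1a ambient CO2 21.750; EF1a elevated CO2 21.615
ΔCt(ambient CO2) = 21.770 − 21.750 = 0.020
ΔCt(elevated CO2) = 16.175 − 21.615 = -5.440
ΔΔCt = -5.440 − 0.020 = -5.460
Fold change = 2^(−(-5.460)) = 2^5.460 = 44.0173

44.017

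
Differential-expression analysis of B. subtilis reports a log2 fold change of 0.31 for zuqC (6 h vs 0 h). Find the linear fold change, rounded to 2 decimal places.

1.24

Fold change = 2^(0.31) = 1.240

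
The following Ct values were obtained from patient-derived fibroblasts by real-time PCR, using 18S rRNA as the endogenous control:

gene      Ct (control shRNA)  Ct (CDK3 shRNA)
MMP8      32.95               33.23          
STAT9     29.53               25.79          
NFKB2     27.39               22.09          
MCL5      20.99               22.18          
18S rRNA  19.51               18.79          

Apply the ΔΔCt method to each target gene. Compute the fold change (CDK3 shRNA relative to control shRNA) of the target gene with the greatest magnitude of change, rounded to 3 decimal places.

23.918

MMP8: ΔΔCt = (33.23−18.79) − (32.95−19.51) = 14.44 − 13.44 = 1.00; fold change = 2^-1.00 = 0.500
STAT9: ΔΔCt = (25.79−18.79) − (29.53−19.51) = 7.00 − 10.02 = -3.02; fold change = 2^3.02 = 8.112
NFKB2: ΔΔCt = (22.09−18.79) − (27.39−19.51) = 3.30 − 7.88 = -4.58; fold change = 2^4.58 = 23.918
MCL5: ΔΔCt = (22.18−18.79) − (20.99−19.51) = 3.39 − 1.48 = 1.91; fold change = 2^-1.91 = 0.266
NFKB2 has the largest |ΔΔCt| = 4.58.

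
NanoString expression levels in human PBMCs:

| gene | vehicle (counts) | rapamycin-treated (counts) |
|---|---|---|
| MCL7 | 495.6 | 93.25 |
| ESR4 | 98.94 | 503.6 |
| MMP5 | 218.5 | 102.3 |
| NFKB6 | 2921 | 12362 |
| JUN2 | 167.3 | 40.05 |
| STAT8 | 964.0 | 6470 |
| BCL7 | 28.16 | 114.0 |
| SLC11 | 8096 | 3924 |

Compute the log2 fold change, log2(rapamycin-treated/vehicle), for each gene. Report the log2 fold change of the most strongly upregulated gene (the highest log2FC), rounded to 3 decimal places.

log2(93.25/495.6) = -2.410  (MCL7)
log2(503.6/98.94) = 2.348  (ESR4)
log2(102.3/218.5) = -1.095  (MMP5)
log2(12362/2921) = 2.081  (NFKB6)
log2(40.05/167.3) = -2.063  (JUN2)
log2(6470/964.0) = 2.747  (STAT8)
log2(114.0/28.16) = 2.017  (BCL7)
log2(3924/8096) = -1.045  (SLC11)
STAT8 is most strongly upregulated.

2.747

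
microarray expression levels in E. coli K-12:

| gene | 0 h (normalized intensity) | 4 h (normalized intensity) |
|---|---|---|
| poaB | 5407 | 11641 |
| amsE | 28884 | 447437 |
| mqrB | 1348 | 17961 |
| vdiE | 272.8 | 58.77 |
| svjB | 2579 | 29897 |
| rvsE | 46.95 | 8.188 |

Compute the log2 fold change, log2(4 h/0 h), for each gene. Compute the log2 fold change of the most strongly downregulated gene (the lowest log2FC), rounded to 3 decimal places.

log2(11641/5407) = 1.106  (poaB)
log2(447437/28884) = 3.953  (amsE)
log2(17961/1348) = 3.736  (mqrB)
log2(58.77/272.8) = -2.215  (vdiE)
log2(29897/2579) = 3.535  (svjB)
log2(8.188/46.95) = -2.520  (rvsE)
rvsE is most strongly downregulated.

-2.520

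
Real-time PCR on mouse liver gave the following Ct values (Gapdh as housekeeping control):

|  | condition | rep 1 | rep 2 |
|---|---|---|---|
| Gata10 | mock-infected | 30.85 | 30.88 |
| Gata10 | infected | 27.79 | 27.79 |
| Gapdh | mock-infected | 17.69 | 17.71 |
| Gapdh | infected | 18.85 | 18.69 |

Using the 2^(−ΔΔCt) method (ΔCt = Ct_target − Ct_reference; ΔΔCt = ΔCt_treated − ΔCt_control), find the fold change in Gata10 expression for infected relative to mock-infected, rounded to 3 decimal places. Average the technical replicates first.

Mean Ct: Gata10 mock-infected 30.865; Gata10 infected 27.790; Gapdh mock-infected 17.700; Gapdh infected 18.770
ΔCt(mock-infected) = 30.865 − 17.700 = 13.165
ΔCt(infected) = 27.790 − 18.770 = 9.020
ΔΔCt = 9.020 − 13.165 = -4.145
Fold change = 2^(−(-4.145)) = 2^4.145 = 17.6917

17.692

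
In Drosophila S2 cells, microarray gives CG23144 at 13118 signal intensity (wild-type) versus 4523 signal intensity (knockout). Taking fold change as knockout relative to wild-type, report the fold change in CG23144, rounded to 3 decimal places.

Fold change = 4523 / 13118 = 0.3448
CG23144 is downregulated.

0.345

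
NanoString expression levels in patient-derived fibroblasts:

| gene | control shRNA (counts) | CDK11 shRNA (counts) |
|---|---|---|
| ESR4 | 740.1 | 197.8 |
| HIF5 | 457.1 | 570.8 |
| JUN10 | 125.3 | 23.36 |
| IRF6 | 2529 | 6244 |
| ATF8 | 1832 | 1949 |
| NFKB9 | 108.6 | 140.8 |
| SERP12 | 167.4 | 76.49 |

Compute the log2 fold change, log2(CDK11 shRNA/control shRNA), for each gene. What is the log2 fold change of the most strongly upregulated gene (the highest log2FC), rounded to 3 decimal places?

1.304

log2(197.8/740.1) = -1.904  (ESR4)
log2(570.8/457.1) = 0.320  (HIF5)
log2(23.36/125.3) = -2.423  (JUN10)
log2(6244/2529) = 1.304  (IRF6)
log2(1949/1832) = 0.089  (ATF8)
log2(140.8/108.6) = 0.375  (NFKB9)
log2(76.49/167.4) = -1.130  (SERP12)
IRF6 is most strongly upregulated.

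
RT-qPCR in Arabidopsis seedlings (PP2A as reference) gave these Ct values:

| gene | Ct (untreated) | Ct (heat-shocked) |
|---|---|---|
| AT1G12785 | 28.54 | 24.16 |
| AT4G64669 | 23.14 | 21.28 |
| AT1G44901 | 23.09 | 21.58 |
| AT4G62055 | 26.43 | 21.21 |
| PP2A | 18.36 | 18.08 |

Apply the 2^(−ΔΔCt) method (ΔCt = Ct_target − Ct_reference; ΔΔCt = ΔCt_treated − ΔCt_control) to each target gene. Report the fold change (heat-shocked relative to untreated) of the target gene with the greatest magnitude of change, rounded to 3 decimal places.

30.696

AT1G12785: ΔΔCt = (24.16−18.08) − (28.54−18.36) = 6.08 − 10.18 = -4.10; fold change = 2^4.10 = 17.148
AT4G64669: ΔΔCt = (21.28−18.08) − (23.14−18.36) = 3.20 − 4.78 = -1.58; fold change = 2^1.58 = 2.990
AT1G44901: ΔΔCt = (21.58−18.08) − (23.09−18.36) = 3.50 − 4.73 = -1.23; fold change = 2^1.23 = 2.346
AT4G62055: ΔΔCt = (21.21−18.08) − (26.43−18.36) = 3.13 − 8.07 = -4.94; fold change = 2^4.94 = 30.696
AT4G62055 has the largest |ΔΔCt| = 4.94.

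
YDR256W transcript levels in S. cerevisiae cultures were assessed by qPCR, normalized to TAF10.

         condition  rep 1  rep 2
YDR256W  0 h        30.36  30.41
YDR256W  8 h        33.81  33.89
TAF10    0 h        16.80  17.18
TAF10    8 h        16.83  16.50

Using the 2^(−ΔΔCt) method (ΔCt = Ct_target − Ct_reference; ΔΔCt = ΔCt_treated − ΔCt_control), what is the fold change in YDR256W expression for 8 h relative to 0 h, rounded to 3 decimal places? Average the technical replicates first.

Mean Ct: YDR256W 0 h 30.385; YDR256W 8 h 33.850; TAF10 0 h 16.990; TAF10 8 h 16.665
ΔCt(0 h) = 30.385 − 16.990 = 13.395
ΔCt(8 h) = 33.850 − 16.665 = 17.185
ΔΔCt = 17.185 − 13.395 = 3.790
Fold change = 2^(−3.790) = 0.0723

0.072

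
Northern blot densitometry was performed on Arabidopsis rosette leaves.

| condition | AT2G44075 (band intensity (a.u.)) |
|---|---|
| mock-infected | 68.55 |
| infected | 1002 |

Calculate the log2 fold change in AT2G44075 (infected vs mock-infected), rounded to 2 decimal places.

3.87

Fold change = 1002 / 68.55 = 14.6171
log2(14.6171) = 3.870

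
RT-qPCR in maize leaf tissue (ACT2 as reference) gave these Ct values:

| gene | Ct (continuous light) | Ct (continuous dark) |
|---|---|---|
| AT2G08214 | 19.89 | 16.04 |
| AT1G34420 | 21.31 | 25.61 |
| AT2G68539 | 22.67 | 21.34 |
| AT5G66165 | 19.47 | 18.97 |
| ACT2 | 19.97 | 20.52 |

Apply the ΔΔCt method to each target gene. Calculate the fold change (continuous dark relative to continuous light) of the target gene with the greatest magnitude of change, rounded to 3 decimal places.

21.112

AT2G08214: ΔΔCt = (16.04−20.52) − (19.89−19.97) = -4.48 − (-0.08) = -4.40; fold change = 2^4.40 = 21.112
AT1G34420: ΔΔCt = (25.61−20.52) − (21.31−19.97) = 5.09 − 1.34 = 3.75; fold change = 2^-3.75 = 0.074
AT2G68539: ΔΔCt = (21.34−20.52) − (22.67−19.97) = 0.82 − 2.70 = -1.88; fold change = 2^1.88 = 3.681
AT5G66165: ΔΔCt = (18.97−20.52) − (19.47−19.97) = -1.55 − (-0.50) = -1.05; fold change = 2^1.05 = 2.071
AT2G08214 has the largest |ΔΔCt| = 4.40.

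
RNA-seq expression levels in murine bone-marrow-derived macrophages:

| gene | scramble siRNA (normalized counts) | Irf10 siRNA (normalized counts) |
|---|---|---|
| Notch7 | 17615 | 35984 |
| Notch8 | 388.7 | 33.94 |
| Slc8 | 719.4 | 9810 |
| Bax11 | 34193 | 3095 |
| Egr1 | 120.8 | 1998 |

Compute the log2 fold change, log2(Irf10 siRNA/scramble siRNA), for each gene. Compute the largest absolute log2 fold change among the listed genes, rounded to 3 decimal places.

4.048

log2(35984/17615) = 1.031  (Notch7)
log2(33.94/388.7) = -3.518  (Notch8)
log2(9810/719.4) = 3.769  (Slc8)
log2(3095/34193) = -3.466  (Bax11)
log2(1998/120.8) = 4.048  (Egr1)
The largest magnitude belongs to Egr1.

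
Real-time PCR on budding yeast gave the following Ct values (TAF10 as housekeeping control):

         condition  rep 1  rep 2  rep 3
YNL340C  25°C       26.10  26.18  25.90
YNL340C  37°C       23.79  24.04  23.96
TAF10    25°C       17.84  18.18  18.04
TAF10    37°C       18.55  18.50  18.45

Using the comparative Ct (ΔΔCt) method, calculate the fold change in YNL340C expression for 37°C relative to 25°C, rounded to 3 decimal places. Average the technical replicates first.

6.105

Mean Ct: YNL340C 25°C 26.060; YNL340C 37°C 23.930; TAF10 25°C 18.020; TAF10 37°C 18.500
ΔCt(25°C) = 26.060 − 18.020 = 8.040
ΔCt(37°C) = 23.930 − 18.500 = 5.430
ΔΔCt = 5.430 − 8.040 = -2.610
Fold change = 2^(−(-2.610)) = 2^2.610 = 6.1050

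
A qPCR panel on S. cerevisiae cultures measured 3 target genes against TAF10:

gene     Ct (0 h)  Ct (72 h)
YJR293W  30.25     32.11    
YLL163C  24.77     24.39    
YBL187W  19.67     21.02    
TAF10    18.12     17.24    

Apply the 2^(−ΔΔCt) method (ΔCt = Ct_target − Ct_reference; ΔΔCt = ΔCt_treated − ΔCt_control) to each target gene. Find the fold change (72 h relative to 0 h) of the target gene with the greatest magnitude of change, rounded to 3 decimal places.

0.150

YJR293W: ΔΔCt = (32.11−17.24) − (30.25−18.12) = 14.87 − 12.13 = 2.74; fold change = 2^-2.74 = 0.150
YLL163C: ΔΔCt = (24.39−17.24) − (24.77−18.12) = 7.15 − 6.65 = 0.50; fold change = 2^-0.50 = 0.707
YBL187W: ΔΔCt = (21.02−17.24) − (19.67−18.12) = 3.78 − 1.55 = 2.23; fold change = 2^-2.23 = 0.213
YJR293W has the largest |ΔΔCt| = 2.74.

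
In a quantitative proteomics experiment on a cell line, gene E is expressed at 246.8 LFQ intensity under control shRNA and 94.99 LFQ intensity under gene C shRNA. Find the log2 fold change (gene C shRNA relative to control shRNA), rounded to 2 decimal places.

-1.38

Fold change = 94.99 / 246.8 = 0.3849
log2(0.3849) = -1.377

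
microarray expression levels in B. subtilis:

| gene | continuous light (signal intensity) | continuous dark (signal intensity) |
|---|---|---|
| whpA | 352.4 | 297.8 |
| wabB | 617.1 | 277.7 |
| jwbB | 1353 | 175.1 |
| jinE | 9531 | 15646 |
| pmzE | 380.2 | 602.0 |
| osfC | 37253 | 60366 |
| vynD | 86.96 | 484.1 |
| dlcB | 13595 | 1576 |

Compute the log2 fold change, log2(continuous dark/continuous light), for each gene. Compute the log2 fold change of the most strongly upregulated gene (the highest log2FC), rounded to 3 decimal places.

log2(297.8/352.4) = -0.243  (whpA)
log2(277.7/617.1) = -1.152  (wabB)
log2(175.1/1353) = -2.950  (jwbB)
log2(15646/9531) = 0.715  (jinE)
log2(602.0/380.2) = 0.663  (pmzE)
log2(60366/37253) = 0.696  (osfC)
log2(484.1/86.96) = 2.477  (vynD)
log2(1576/13595) = -3.109  (dlcB)
vynD is most strongly upregulated.

2.477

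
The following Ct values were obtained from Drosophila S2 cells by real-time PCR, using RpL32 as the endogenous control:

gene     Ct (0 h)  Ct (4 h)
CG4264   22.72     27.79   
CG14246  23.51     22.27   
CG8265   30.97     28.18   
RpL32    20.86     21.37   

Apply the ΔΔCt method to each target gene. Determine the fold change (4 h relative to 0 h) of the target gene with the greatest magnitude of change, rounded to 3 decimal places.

CG4264: ΔΔCt = (27.79−21.37) − (22.72−20.86) = 6.42 − 1.86 = 4.56; fold change = 2^-4.56 = 0.042
CG14246: ΔΔCt = (22.27−21.37) − (23.51−20.86) = 0.90 − 2.65 = -1.75; fold change = 2^1.75 = 3.364
CG8265: ΔΔCt = (28.18−21.37) − (30.97−20.86) = 6.81 − 10.11 = -3.30; fold change = 2^3.30 = 9.849
CG4264 has the largest |ΔΔCt| = 4.56.

0.042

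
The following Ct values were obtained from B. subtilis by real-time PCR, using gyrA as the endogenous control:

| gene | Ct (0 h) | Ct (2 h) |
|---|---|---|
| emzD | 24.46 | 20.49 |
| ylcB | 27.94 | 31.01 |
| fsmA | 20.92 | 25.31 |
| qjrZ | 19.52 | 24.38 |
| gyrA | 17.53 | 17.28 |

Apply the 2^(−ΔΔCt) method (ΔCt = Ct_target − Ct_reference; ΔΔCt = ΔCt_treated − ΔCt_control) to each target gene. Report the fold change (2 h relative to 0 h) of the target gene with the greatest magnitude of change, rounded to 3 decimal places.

0.029

emzD: ΔΔCt = (20.49−17.28) − (24.46−17.53) = 3.21 − 6.93 = -3.72; fold change = 2^3.72 = 13.177
ylcB: ΔΔCt = (31.01−17.28) − (27.94−17.53) = 13.73 − 10.41 = 3.32; fold change = 2^-3.32 = 0.100
fsmA: ΔΔCt = (25.31−17.28) − (20.92−17.53) = 8.03 − 3.39 = 4.64; fold change = 2^-4.64 = 0.040
qjrZ: ΔΔCt = (24.38−17.28) − (19.52−17.53) = 7.10 − 1.99 = 5.11; fold change = 2^-5.11 = 0.029
qjrZ has the largest |ΔΔCt| = 5.11.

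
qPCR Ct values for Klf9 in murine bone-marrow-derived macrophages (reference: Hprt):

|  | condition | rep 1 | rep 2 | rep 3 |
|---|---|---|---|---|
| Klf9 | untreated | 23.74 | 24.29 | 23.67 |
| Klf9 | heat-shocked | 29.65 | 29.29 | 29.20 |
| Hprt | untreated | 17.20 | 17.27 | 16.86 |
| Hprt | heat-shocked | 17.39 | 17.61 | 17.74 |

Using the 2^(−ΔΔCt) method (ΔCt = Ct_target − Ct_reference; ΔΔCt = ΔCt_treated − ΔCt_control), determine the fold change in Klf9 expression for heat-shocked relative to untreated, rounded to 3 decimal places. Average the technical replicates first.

Mean Ct: Klf9 untreated 23.900; Klf9 heat-shocked 29.380; Hprt untreated 17.110; Hprt heat-shocked 17.580
ΔCt(untreated) = 23.900 − 17.110 = 6.790
ΔCt(heat-shocked) = 29.380 − 17.580 = 11.800
ΔΔCt = 11.800 − 6.790 = 5.010
Fold change = 2^(−5.010) = 0.0310

0.031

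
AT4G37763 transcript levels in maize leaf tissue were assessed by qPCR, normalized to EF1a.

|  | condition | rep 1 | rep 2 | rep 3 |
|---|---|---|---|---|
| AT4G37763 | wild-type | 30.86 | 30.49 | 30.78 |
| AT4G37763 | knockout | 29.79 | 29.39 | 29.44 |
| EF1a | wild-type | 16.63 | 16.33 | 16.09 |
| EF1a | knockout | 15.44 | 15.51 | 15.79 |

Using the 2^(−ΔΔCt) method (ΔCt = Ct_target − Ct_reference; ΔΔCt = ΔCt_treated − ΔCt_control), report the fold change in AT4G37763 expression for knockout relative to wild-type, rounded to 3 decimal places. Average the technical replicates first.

Mean Ct: AT4G37763 wild-type 30.710; AT4G37763 knockout 29.540; EF1a wild-type 16.350; EF1a knockout 15.580
ΔCt(wild-type) = 30.710 − 16.350 = 14.360
ΔCt(knockout) = 29.540 − 15.580 = 13.960
ΔΔCt = 13.960 − 14.360 = -0.400
Fold change = 2^(−(-0.400)) = 2^0.400 = 1.3195

1.320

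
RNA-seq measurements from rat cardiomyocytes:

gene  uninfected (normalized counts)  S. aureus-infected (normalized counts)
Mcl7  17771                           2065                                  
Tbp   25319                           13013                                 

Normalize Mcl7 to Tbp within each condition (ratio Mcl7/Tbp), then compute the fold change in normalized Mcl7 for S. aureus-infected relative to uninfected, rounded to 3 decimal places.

0.226

Mcl7/Tbp (uninfected) = 17771 / 25319 = 0.70188
Mcl7/Tbp (S. aureus-infected) = 2065 / 13013 = 0.15869
Fold change = 0.15869 / 0.70188 = 0.2261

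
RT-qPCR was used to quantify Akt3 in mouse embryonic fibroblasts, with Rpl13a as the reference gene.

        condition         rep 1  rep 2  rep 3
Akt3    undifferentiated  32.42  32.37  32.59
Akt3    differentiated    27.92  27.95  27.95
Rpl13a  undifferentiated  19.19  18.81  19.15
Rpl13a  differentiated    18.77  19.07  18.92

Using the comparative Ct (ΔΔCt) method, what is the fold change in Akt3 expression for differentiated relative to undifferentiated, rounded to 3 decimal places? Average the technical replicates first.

Mean Ct: Akt3 undifferentiated 32.460; Akt3 differentiated 27.940; Rpl13a undifferentiated 19.050; Rpl13a differentiated 18.920
ΔCt(undifferentiated) = 32.460 − 19.050 = 13.410
ΔCt(differentiated) = 27.940 − 18.920 = 9.020
ΔΔCt = 9.020 − 13.410 = -4.390
Fold change = 2^(−(-4.390)) = 2^4.390 = 20.9663

20.966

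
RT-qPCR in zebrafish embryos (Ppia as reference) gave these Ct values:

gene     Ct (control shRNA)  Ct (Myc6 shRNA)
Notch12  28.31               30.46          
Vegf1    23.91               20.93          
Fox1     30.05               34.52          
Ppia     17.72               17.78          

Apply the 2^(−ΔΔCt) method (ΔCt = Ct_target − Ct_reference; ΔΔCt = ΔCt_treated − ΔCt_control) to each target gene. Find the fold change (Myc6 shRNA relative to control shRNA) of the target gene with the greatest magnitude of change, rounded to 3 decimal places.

0.047

Notch12: ΔΔCt = (30.46−17.78) − (28.31−17.72) = 12.68 − 10.59 = 2.09; fold change = 2^-2.09 = 0.235
Vegf1: ΔΔCt = (20.93−17.78) − (23.91−17.72) = 3.15 − 6.19 = -3.04; fold change = 2^3.04 = 8.225
Fox1: ΔΔCt = (34.52−17.78) − (30.05−17.72) = 16.74 − 12.33 = 4.41; fold change = 2^-4.41 = 0.047
Fox1 has the largest |ΔΔCt| = 4.41.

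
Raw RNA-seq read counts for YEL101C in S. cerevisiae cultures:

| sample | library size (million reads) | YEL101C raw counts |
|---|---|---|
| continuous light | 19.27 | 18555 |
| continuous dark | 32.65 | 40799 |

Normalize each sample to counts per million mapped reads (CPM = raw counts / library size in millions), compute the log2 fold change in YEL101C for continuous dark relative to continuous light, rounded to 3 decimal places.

0.376

CPM(continuous light) = 18555 / 19.27 = 962.8957
CPM(continuous dark) = 40799 / 32.65 = 1249.5865
Fold change = 1249.5865 / 962.8957 = 1.29774
log2(1.29774) = 0.3760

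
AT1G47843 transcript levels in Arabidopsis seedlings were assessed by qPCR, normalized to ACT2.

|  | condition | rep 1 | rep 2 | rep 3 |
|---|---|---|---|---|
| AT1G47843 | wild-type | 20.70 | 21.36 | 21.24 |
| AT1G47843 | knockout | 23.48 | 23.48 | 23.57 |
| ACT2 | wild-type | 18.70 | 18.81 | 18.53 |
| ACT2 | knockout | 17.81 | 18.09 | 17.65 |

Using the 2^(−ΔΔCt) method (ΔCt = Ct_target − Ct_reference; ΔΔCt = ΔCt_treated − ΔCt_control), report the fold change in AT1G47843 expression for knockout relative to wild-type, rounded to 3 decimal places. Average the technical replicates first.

0.106

Mean Ct: AT1G47843 wild-type 21.100; AT1G47843 knockout 23.510; ACT2 wild-type 18.680; ACT2 knockout 17.850
ΔCt(wild-type) = 21.100 − 18.680 = 2.420
ΔCt(knockout) = 23.510 − 17.850 = 5.660
ΔΔCt = 5.660 − 2.420 = 3.240
Fold change = 2^(−3.240) = 0.1058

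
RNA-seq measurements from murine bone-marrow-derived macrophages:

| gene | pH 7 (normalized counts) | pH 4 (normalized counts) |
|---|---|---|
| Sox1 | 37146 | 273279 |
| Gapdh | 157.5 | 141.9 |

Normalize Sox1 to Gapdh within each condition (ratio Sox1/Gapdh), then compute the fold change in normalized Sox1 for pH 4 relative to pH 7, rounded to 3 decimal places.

8.166

Sox1/Gapdh (pH 7) = 37146 / 157.5 = 235.85
Sox1/Gapdh (pH 4) = 273279 / 141.9 = 1925.9
Fold change = 1925.9 / 235.85 = 8.1657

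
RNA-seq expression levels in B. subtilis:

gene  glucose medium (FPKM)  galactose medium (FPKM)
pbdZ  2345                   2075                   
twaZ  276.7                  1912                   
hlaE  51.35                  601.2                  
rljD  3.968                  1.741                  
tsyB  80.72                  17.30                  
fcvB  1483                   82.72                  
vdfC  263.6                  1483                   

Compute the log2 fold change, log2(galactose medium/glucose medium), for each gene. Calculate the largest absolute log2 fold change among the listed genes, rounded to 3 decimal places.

log2(2075/2345) = -0.176  (pbdZ)
log2(1912/276.7) = 2.789  (twaZ)
log2(601.2/51.35) = 3.549  (hlaE)
log2(1.741/3.968) = -1.188  (rljD)
log2(17.30/80.72) = -2.222  (tsyB)
log2(82.72/1483) = -4.164  (fcvB)
log2(1483/263.6) = 2.492  (vdfC)
The largest magnitude belongs to fcvB.

4.164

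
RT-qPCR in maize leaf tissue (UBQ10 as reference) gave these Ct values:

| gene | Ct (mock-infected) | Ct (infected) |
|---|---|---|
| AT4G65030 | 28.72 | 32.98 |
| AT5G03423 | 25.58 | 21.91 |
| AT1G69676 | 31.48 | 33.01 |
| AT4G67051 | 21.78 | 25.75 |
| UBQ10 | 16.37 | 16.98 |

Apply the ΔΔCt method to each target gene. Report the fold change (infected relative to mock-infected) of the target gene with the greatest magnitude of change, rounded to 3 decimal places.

19.427

AT4G65030: ΔΔCt = (32.98−16.98) − (28.72−16.37) = 16.00 − 12.35 = 3.65; fold change = 2^-3.65 = 0.080
AT5G03423: ΔΔCt = (21.91−16.98) − (25.58−16.37) = 4.93 − 9.21 = -4.28; fold change = 2^4.28 = 19.427
AT1G69676: ΔΔCt = (33.01−16.98) − (31.48−16.37) = 16.03 − 15.11 = 0.92; fold change = 2^-0.92 = 0.529
AT4G67051: ΔΔCt = (25.75−16.98) − (21.78−16.37) = 8.77 − 5.41 = 3.36; fold change = 2^-3.36 = 0.097
AT5G03423 has the largest |ΔΔCt| = 4.28.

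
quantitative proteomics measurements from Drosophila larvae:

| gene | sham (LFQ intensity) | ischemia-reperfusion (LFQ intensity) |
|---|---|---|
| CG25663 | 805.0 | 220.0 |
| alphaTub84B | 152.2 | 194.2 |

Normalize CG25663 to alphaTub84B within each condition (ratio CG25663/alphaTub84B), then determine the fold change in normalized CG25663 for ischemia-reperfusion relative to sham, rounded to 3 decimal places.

0.214

CG25663/alphaTub84B (sham) = 805.0 / 152.2 = 5.2891
CG25663/alphaTub84B (ischemia-reperfusion) = 220.0 / 194.2 = 1.1329
Fold change = 1.1329 / 5.2891 = 0.2142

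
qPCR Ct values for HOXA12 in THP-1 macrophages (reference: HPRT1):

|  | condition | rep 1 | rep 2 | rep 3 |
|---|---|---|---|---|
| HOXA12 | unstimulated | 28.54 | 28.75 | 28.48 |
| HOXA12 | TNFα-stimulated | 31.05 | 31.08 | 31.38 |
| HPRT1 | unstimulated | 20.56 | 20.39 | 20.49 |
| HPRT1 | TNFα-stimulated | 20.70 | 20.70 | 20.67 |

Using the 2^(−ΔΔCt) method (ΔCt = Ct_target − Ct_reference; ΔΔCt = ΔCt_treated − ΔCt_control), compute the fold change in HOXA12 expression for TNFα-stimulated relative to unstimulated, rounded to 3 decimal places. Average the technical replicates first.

0.193

Mean Ct: HOXA12 unstimulated 28.590; HOXA12 TNFα-stimulated 31.170; HPRT1 unstimulated 20.480; HPRT1 TNFα-stimulated 20.690
ΔCt(unstimulated) = 28.590 − 20.480 = 8.110
ΔCt(TNFα-stimulated) = 31.170 − 20.690 = 10.480
ΔΔCt = 10.480 − 8.110 = 2.370
Fold change = 2^(−2.370) = 0.1934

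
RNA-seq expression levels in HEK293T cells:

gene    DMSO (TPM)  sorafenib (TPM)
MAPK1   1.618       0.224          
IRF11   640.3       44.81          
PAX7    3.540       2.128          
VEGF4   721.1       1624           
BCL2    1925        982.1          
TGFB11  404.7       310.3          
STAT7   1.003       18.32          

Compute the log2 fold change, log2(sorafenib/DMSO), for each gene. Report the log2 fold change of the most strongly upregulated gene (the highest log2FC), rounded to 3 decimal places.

log2(0.224/1.618) = -2.853  (MAPK1)
log2(44.81/640.3) = -3.837  (IRF11)
log2(2.128/3.540) = -0.734  (PAX7)
log2(1624/721.1) = 1.171  (VEGF4)
log2(982.1/1925) = -0.971  (BCL2)
log2(310.3/404.7) = -0.383  (TGFB11)
log2(18.32/1.003) = 4.191  (STAT7)
STAT7 is most strongly upregulated.

4.191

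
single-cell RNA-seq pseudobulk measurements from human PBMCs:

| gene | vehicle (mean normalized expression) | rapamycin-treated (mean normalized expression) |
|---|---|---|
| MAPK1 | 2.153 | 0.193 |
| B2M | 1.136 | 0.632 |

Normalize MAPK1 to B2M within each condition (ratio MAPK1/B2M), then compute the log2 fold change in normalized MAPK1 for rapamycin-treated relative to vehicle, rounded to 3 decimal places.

-2.634

MAPK1/B2M (vehicle) = 2.153 / 1.136 = 1.8952
MAPK1/B2M (rapamycin-treated) = 0.193 / 0.632 = 0.30538
Fold change = 0.30538 / 1.8952 = 0.1611
log2(0.1611) = -2.6337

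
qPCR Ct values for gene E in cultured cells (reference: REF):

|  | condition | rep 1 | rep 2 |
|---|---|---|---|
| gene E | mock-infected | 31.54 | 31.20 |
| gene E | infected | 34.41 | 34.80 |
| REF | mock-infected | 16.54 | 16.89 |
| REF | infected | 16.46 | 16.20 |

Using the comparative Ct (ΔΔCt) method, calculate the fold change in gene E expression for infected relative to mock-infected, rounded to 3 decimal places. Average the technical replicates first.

Mean Ct: gene E mock-infected 31.370; gene E infected 34.605; REF mock-infected 16.715; REF infected 16.330
ΔCt(mock-infected) = 31.370 − 16.715 = 14.655
ΔCt(infected) = 34.605 − 16.330 = 18.275
ΔΔCt = 18.275 − 14.655 = 3.620
Fold change = 2^(−3.620) = 0.0813

0.081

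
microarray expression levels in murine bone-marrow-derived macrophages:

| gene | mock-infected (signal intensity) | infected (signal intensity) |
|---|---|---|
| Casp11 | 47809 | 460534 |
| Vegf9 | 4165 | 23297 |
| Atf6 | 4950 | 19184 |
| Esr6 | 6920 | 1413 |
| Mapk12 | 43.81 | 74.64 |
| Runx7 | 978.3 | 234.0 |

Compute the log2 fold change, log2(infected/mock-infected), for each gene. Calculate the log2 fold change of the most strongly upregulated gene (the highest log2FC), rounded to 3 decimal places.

3.268

log2(460534/47809) = 3.268  (Casp11)
log2(23297/4165) = 2.484  (Vegf9)
log2(19184/4950) = 1.954  (Atf6)
log2(1413/6920) = -2.292  (Esr6)
log2(74.64/43.81) = 0.769  (Mapk12)
log2(234.0/978.3) = -2.064  (Runx7)
Casp11 is most strongly upregulated.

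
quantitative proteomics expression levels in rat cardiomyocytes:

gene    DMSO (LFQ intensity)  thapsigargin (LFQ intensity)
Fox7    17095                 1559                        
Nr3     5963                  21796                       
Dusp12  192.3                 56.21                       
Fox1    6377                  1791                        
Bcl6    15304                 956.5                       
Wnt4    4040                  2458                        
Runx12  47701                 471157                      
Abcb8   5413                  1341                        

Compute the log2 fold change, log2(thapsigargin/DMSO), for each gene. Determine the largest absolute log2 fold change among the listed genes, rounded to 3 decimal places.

4.000

log2(1559/17095) = -3.455  (Fox7)
log2(21796/5963) = 1.870  (Nr3)
log2(56.21/192.3) = -1.774  (Dusp12)
log2(1791/6377) = -1.832  (Fox1)
log2(956.5/15304) = -4.000  (Bcl6)
log2(2458/4040) = -0.717  (Wnt4)
log2(471157/47701) = 3.304  (Runx12)
log2(1341/5413) = -2.013  (Abcb8)
The largest magnitude belongs to Bcl6.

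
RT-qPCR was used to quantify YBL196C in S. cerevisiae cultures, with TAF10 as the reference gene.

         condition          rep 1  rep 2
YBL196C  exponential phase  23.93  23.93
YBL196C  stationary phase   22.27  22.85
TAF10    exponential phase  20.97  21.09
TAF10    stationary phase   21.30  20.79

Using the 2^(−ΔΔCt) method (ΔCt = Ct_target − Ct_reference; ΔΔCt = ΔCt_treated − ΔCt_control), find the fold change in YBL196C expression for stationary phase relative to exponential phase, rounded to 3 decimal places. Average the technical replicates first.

2.612

Mean Ct: YBL196C exponential phase 23.930; YBL196C stationary phase 22.560; TAF10 exponential phase 21.030; TAF10 stationary phase 21.045
ΔCt(exponential phase) = 23.930 − 21.030 = 2.900
ΔCt(stationary phase) = 22.560 − 21.045 = 1.515
ΔΔCt = 1.515 − 2.900 = -1.385
Fold change = 2^(−(-1.385)) = 2^1.385 = 2.6117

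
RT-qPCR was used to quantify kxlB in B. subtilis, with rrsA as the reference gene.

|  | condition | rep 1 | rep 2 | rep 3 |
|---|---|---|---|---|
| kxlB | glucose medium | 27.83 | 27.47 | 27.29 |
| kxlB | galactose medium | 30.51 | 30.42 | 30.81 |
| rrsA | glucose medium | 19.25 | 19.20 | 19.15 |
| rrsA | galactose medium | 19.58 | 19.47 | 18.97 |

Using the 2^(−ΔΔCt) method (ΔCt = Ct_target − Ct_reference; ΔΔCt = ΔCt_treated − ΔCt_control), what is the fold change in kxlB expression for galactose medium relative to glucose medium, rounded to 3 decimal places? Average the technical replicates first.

Mean Ct: kxlB glucose medium 27.530; kxlB galactose medium 30.580; rrsA glucose medium 19.200; rrsA galactose medium 19.340
ΔCt(glucose medium) = 27.530 − 19.200 = 8.330
ΔCt(galactose medium) = 30.580 − 19.340 = 11.240
ΔΔCt = 11.240 − 8.330 = 2.910
Fold change = 2^(−2.910) = 0.1330

0.133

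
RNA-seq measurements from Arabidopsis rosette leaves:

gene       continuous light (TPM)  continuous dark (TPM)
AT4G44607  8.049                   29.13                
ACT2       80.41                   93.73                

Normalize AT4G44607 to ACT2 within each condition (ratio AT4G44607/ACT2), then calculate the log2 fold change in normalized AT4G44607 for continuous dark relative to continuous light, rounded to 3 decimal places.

AT4G44607/ACT2 (continuous light) = 8.049 / 80.41 = 0.1001
AT4G44607/ACT2 (continuous dark) = 29.13 / 93.73 = 0.31079
Fold change = 0.31079 / 0.1001 = 3.1048
log2(3.1048) = 1.6345

1.634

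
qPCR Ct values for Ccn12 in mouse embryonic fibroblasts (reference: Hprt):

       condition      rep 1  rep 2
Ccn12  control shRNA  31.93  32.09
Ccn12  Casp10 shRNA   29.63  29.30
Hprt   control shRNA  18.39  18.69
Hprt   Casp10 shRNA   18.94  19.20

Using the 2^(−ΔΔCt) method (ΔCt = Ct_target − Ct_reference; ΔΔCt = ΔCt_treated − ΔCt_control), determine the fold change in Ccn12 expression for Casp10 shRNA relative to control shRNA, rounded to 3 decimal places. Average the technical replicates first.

Mean Ct: Ccn12 control shRNA 32.010; Ccn12 Casp10 shRNA 29.465; Hprt control shRNA 18.540; Hprt Casp10 shRNA 19.070
ΔCt(control shRNA) = 32.010 − 18.540 = 13.470
ΔCt(Casp10 shRNA) = 29.465 − 19.070 = 10.395
ΔΔCt = 10.395 − 13.470 = -3.075
Fold change = 2^(−(-3.075)) = 2^3.075 = 8.4269

8.427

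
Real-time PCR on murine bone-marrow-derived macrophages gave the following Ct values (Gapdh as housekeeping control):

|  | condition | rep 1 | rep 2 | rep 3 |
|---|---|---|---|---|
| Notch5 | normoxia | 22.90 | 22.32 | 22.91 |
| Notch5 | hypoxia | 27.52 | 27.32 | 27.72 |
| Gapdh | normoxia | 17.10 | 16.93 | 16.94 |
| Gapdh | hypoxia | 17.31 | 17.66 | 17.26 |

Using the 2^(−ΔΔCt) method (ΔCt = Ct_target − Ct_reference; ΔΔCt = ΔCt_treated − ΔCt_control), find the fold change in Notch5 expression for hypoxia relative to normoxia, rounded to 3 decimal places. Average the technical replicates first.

Mean Ct: Notch5 normoxia 22.710; Notch5 hypoxia 27.520; Gapdh normoxia 16.990; Gapdh hypoxia 17.410
ΔCt(normoxia) = 22.710 − 16.990 = 5.720
ΔCt(hypoxia) = 27.520 − 17.410 = 10.110
ΔΔCt = 10.110 − 5.720 = 4.390
Fold change = 2^(−4.390) = 0.0477

0.048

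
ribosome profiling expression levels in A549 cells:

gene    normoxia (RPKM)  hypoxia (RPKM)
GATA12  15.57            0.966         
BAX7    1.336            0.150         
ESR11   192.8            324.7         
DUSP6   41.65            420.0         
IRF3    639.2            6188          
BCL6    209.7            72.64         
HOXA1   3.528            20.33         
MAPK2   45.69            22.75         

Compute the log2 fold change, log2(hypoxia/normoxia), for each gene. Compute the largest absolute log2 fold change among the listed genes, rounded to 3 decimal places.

4.011

log2(0.966/15.57) = -4.011  (GATA12)
log2(0.150/1.336) = -3.155  (BAX7)
log2(324.7/192.8) = 0.752  (ESR11)
log2(420.0/41.65) = 3.334  (DUSP6)
log2(6188/639.2) = 3.275  (IRF3)
log2(72.64/209.7) = -1.529  (BCL6)
log2(20.33/3.528) = 2.527  (HOXA1)
log2(22.75/45.69) = -1.006  (MAPK2)
The largest magnitude belongs to GATA12.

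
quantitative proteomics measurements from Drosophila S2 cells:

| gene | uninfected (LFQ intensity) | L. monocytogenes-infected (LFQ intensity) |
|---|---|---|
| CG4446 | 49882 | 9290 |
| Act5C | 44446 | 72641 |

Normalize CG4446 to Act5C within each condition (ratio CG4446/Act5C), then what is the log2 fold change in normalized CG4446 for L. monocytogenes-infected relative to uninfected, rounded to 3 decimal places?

CG4446/Act5C (uninfected) = 49882 / 44446 = 1.1223
CG4446/Act5C (L. monocytogenes-infected) = 9290 / 72641 = 0.12789
Fold change = 0.12789 / 1.1223 = 0.1140
log2(0.1140) = -3.1335

-3.133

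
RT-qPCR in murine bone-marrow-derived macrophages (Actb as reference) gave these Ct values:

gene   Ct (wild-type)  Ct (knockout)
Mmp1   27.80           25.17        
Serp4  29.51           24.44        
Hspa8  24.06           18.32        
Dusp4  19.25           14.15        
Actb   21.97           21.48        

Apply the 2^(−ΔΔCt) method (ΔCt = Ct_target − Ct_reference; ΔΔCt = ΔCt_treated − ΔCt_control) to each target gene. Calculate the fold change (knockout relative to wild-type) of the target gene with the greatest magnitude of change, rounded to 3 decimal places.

Mmp1: ΔΔCt = (25.17−21.48) − (27.80−21.97) = 3.69 − 5.83 = -2.14; fold change = 2^2.14 = 4.408
Serp4: ΔΔCt = (24.44−21.48) − (29.51−21.97) = 2.96 − 7.54 = -4.58; fold change = 2^4.58 = 23.918
Hspa8: ΔΔCt = (18.32−21.48) − (24.06−21.97) = -3.16 − 2.09 = -5.25; fold change = 2^5.25 = 38.055
Dusp4: ΔΔCt = (14.15−21.48) − (19.25−21.97) = -7.33 − (-2.72) = -4.61; fold change = 2^4.61 = 24.420
Hspa8 has the largest |ΔΔCt| = 5.25.

38.055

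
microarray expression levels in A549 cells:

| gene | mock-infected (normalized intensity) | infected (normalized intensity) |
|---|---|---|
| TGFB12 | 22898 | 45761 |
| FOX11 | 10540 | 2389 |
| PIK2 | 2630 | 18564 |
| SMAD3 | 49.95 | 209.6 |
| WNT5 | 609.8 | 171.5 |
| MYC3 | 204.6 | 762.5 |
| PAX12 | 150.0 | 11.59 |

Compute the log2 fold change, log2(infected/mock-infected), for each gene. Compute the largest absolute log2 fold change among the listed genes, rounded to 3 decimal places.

log2(45761/22898) = 0.999  (TGFB12)
log2(2389/10540) = -2.141  (FOX11)
log2(18564/2630) = 2.819  (PIK2)
log2(209.6/49.95) = 2.069  (SMAD3)
log2(171.5/609.8) = -1.830  (WNT5)
log2(762.5/204.6) = 1.898  (MYC3)
log2(11.59/150.0) = -3.694  (PAX12)
The largest magnitude belongs to PAX12.

3.694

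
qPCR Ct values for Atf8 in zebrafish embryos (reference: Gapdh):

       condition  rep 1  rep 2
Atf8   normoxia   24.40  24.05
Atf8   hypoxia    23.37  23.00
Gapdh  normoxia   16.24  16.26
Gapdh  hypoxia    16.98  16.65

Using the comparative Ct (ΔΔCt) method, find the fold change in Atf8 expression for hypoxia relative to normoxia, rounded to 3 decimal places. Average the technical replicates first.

Mean Ct: Atf8 normoxia 24.225; Atf8 hypoxia 23.185; Gapdh normoxia 16.250; Gapdh hypoxia 16.815
ΔCt(normoxia) = 24.225 − 16.250 = 7.975
ΔCt(hypoxia) = 23.185 − 16.815 = 6.370
ΔΔCt = 6.370 − 7.975 = -1.605
Fold change = 2^(−(-1.605)) = 2^1.605 = 3.0420

3.042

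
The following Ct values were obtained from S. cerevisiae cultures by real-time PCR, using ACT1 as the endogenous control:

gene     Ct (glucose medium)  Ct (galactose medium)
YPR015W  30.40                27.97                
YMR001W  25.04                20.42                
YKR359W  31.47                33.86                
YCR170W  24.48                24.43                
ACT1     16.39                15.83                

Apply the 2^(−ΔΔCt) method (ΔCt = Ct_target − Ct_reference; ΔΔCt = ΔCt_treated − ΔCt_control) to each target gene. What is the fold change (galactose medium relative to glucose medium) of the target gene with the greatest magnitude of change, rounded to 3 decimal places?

16.679

YPR015W: ΔΔCt = (27.97−15.83) − (30.40−16.39) = 12.14 − 14.01 = -1.87; fold change = 2^1.87 = 3.655
YMR001W: ΔΔCt = (20.42−15.83) − (25.04−16.39) = 4.59 − 8.65 = -4.06; fold change = 2^4.06 = 16.679
YKR359W: ΔΔCt = (33.86−15.83) − (31.47−16.39) = 18.03 − 15.08 = 2.95; fold change = 2^-2.95 = 0.129
YCR170W: ΔΔCt = (24.43−15.83) − (24.48−16.39) = 8.60 − 8.09 = 0.51; fold change = 2^-0.51 = 0.702
YMR001W has the largest |ΔΔCt| = 4.06.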